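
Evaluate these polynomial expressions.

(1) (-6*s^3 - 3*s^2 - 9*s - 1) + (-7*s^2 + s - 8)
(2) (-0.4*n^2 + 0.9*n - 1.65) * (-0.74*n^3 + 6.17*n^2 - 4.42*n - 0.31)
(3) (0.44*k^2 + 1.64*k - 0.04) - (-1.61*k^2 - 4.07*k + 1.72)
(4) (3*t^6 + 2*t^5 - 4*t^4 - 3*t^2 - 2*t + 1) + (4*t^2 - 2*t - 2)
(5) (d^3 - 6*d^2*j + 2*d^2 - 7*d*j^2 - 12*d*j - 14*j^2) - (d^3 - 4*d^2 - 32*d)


(1) = -6*s^3 - 10*s^2 - 8*s - 9
(2) = 0.296*n^5 - 3.134*n^4 + 8.542*n^3 - 14.0345*n^2 + 7.014*n + 0.5115
(3) = 2.05*k^2 + 5.71*k - 1.76
(4) = 3*t^6 + 2*t^5 - 4*t^4 + t^2 - 4*t - 1
(5) = -6*d^2*j + 6*d^2 - 7*d*j^2 - 12*d*j + 32*d - 14*j^2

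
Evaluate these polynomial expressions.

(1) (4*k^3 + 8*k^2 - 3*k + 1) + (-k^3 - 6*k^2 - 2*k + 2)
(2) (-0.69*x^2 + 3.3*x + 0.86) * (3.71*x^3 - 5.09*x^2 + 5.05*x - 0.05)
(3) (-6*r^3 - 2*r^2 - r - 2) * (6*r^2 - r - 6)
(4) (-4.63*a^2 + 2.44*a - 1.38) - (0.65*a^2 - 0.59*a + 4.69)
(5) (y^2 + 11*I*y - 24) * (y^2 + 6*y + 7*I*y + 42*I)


(1) = 3*k^3 + 2*k^2 - 5*k + 3
(2) = -2.5599*x^5 + 15.7551*x^4 - 17.0909*x^3 + 12.3221*x^2 + 4.178*x - 0.043
(3) = -36*r^5 - 6*r^4 + 32*r^3 + r^2 + 8*r + 12
(4) = -5.28*a^2 + 3.03*a - 6.07
(5) = y^4 + 6*y^3 + 18*I*y^3 - 101*y^2 + 108*I*y^2 - 606*y - 168*I*y - 1008*I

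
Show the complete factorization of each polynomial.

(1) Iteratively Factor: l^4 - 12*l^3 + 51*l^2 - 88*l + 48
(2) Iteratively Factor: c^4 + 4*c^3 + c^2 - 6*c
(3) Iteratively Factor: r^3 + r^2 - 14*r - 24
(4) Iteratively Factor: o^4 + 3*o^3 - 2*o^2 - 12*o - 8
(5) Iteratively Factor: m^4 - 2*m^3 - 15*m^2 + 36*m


(1) = (l - 4)*(l^3 - 8*l^2 + 19*l - 12) = (l - 4)^2*(l^2 - 4*l + 3) = (l - 4)^2*(l - 3)*(l - 1)
(2) = (c + 3)*(c^3 + c^2 - 2*c) = (c + 2)*(c + 3)*(c^2 - c) = c*(c + 2)*(c + 3)*(c - 1)
(3) = (r - 4)*(r^2 + 5*r + 6) = (r - 4)*(r + 3)*(r + 2)
(4) = (o - 2)*(o^3 + 5*o^2 + 8*o + 4) = (o - 2)*(o + 2)*(o^2 + 3*o + 2) = (o - 2)*(o + 2)^2*(o + 1)
(5) = (m)*(m^3 - 2*m^2 - 15*m + 36) = m*(m + 4)*(m^2 - 6*m + 9) = m*(m - 3)*(m + 4)*(m - 3)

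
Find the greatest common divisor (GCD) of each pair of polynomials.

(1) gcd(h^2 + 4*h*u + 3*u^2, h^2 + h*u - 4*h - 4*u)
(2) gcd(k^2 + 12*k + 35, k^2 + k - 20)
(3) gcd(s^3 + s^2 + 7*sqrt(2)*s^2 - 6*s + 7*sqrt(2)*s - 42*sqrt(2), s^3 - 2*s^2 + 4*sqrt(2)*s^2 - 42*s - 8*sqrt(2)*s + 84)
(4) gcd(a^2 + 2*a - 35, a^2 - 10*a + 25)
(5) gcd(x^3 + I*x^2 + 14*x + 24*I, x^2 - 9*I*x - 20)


(1) = h + u
(2) = k + 5
(3) = s^2 + s*(-2 + 7*sqrt(2)) - 14*sqrt(2)
(4) = a - 5
(5) = gcd((x - 4*I)*(x + 2*I)*(x + 3*I), (x - 5*I)*(x - 4*I)) = x - 4*I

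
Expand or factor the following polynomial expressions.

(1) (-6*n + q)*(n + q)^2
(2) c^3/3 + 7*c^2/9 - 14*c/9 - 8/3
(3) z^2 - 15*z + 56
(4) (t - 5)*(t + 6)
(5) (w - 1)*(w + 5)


(1) = -6*n^3 - 11*n^2*q - 4*n*q^2 + q^3
(2) = (c/3 + 1)*(c - 2)*(c + 4/3)
(3) = (z - 8)*(z - 7)
(4) = t^2 + t - 30
(5) = w^2 + 4*w - 5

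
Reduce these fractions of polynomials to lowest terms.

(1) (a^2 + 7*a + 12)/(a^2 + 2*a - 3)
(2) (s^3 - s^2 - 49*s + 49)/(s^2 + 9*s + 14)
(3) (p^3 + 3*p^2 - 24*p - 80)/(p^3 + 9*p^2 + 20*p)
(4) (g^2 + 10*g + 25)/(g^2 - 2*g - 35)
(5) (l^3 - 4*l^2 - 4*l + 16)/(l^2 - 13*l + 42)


(1) = (a + 4)/(a - 1)
(2) = (s^2 - 8*s + 7)/(s + 2)
(3) = (p^2 - p - 20)/(p^2 + 5*p)
(4) = (g + 5)/(g - 7)
(5) = (l^3 - 4*l^2 - 4*l + 16)/(l^2 - 13*l + 42)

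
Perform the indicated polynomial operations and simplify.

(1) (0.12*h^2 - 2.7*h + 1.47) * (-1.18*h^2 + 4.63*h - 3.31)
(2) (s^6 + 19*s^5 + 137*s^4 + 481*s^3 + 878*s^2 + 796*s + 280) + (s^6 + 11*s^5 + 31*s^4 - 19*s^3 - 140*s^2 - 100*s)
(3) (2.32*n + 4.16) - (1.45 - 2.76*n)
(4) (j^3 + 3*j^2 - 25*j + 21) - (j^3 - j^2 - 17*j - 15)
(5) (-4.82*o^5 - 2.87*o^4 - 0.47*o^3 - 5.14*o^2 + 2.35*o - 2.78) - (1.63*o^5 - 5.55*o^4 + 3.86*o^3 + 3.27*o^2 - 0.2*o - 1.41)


(1) = -0.1416*h^4 + 3.7416*h^3 - 14.6328*h^2 + 15.7431*h - 4.8657
(2) = 2*s^6 + 30*s^5 + 168*s^4 + 462*s^3 + 738*s^2 + 696*s + 280
(3) = 5.08*n + 2.71
(4) = 4*j^2 - 8*j + 36
(5) = -6.45*o^5 + 2.68*o^4 - 4.33*o^3 - 8.41*o^2 + 2.55*o - 1.37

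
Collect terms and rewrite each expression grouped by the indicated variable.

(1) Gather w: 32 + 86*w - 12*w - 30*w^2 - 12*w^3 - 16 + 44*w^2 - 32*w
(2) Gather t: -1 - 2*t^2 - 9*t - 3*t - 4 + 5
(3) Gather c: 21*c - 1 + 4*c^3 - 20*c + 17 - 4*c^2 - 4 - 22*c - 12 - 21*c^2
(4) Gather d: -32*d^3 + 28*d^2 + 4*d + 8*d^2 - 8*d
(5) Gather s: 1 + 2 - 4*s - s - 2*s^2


(1) = -12*w^3 + 14*w^2 + 42*w + 16
(2) = -2*t^2 - 12*t
(3) = 4*c^3 - 25*c^2 - 21*c
(4) = -32*d^3 + 36*d^2 - 4*d
(5) = -2*s^2 - 5*s + 3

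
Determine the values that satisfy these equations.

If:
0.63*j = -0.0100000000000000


Then:
j = -0.02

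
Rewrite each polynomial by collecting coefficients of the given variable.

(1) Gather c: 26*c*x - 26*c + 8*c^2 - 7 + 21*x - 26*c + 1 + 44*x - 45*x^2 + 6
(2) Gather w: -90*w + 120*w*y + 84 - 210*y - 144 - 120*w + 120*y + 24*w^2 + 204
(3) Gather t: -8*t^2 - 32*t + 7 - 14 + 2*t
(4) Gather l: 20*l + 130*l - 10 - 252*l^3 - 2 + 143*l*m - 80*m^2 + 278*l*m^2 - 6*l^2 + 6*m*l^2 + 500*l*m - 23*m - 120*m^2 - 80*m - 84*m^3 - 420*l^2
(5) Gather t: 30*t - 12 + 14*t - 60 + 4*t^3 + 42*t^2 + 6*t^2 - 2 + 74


(1) = 8*c^2 + c*(26*x - 52) - 45*x^2 + 65*x
(2) = 24*w^2 + w*(120*y - 210) - 90*y + 144
(3) = -8*t^2 - 30*t - 7
(4) = -252*l^3 + l^2*(6*m - 426) + l*(278*m^2 + 643*m + 150) - 84*m^3 - 200*m^2 - 103*m - 12
(5) = 4*t^3 + 48*t^2 + 44*t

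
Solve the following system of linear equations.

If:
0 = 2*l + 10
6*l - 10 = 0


Then:
No Solution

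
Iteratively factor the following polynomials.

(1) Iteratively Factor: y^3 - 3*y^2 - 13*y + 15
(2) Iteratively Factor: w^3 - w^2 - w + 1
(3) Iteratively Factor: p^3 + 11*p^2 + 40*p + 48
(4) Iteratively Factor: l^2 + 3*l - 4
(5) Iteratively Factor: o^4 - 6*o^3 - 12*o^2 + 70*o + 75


(1) = (y + 3)*(y^2 - 6*y + 5) = (y - 5)*(y + 3)*(y - 1)
(2) = (w + 1)*(w^2 - 2*w + 1) = (w - 1)*(w + 1)*(w - 1)
(3) = (p + 4)*(p^2 + 7*p + 12) = (p + 4)^2*(p + 3)
(4) = (l + 4)*(l - 1)
(5) = (o + 3)*(o^3 - 9*o^2 + 15*o + 25) = (o - 5)*(o + 3)*(o^2 - 4*o - 5) = (o - 5)*(o + 1)*(o + 3)*(o - 5)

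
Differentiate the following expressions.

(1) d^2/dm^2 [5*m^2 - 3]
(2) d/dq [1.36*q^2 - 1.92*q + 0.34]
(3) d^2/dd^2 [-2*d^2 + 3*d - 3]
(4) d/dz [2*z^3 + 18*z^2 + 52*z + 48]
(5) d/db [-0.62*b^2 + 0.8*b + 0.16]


(1) = 10
(2) = 2.72*q - 1.92
(3) = -4
(4) = 6*z^2 + 36*z + 52
(5) = 0.8 - 1.24*b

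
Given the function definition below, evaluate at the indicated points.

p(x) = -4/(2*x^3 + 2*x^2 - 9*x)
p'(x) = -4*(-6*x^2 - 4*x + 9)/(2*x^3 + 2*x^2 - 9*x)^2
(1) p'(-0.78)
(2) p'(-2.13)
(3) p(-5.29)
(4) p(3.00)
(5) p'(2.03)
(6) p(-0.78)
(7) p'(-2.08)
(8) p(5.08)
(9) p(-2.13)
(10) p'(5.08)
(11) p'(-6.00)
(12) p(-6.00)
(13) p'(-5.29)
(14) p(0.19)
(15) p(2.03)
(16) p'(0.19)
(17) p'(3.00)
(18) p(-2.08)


(1) = -0.64
(2) = 0.49
(3) = 0.02
(4) = -0.09
(5) = 2.12
(6) = -0.55
(7) = 0.39
(8) = -0.01
(9) = -0.45
(10) = 0.01
(11) = 0.01
(12) = 0.01
(13) = 0.01
(14) = 2.46
(15) = -0.60
(16) = -12.17
(17) = 0.11
(18) = -0.43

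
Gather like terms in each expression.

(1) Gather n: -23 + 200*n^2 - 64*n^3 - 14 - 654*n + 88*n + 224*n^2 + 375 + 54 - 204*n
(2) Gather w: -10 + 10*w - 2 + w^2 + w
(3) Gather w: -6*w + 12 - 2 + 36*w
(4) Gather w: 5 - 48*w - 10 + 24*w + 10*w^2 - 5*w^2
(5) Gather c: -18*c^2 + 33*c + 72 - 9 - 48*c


(1) = -64*n^3 + 424*n^2 - 770*n + 392
(2) = w^2 + 11*w - 12
(3) = 30*w + 10
(4) = 5*w^2 - 24*w - 5
(5) = -18*c^2 - 15*c + 63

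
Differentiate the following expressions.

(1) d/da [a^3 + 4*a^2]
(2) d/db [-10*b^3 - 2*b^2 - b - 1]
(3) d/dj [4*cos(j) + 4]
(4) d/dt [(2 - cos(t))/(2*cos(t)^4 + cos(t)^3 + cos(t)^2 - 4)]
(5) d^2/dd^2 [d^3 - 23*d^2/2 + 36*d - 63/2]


(1) = a*(3*a + 8)
(2) = -30*b^2 - 4*b - 1
(3) = -4*sin(j)
(4) = (-3*(1 - cos(2*t))^2 + 29*cos(t) - 7*cos(2*t) + 7*cos(3*t) - 3)*sin(t)/(2*(2*cos(t)^4 + cos(t)^3 + cos(t)^2 - 4)^2)
(5) = 6*d - 23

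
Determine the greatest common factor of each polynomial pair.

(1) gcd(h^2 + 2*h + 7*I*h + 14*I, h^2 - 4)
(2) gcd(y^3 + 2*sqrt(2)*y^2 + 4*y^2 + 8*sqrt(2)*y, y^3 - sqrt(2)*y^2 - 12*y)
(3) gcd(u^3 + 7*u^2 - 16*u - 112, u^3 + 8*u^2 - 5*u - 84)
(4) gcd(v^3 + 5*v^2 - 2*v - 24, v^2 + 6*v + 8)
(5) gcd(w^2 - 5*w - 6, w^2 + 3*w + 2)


(1) = gcd((h + 2)*(h + 7*I), (h - 2)*(h + 2)) = h + 2
(2) = y^2 + 2*sqrt(2)*y
(3) = u^2 + 11*u + 28
(4) = gcd((v - 2)*(v + 3)*(v + 4), (v + 2)*(v + 4)) = v + 4
(5) = w + 1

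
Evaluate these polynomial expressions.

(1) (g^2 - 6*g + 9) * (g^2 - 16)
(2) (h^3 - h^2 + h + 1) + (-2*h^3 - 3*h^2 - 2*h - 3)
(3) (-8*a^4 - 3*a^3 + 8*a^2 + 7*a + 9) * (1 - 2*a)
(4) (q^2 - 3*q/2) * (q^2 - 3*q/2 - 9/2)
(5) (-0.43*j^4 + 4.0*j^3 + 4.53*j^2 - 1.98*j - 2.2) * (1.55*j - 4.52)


(1) = g^4 - 6*g^3 - 7*g^2 + 96*g - 144
(2) = -h^3 - 4*h^2 - h - 2
(3) = 16*a^5 - 2*a^4 - 19*a^3 - 6*a^2 - 11*a + 9
(4) = q^4 - 3*q^3 - 9*q^2/4 + 27*q/4
(5) = -0.6665*j^5 + 8.1436*j^4 - 11.0585*j^3 - 23.5446*j^2 + 5.5396*j + 9.944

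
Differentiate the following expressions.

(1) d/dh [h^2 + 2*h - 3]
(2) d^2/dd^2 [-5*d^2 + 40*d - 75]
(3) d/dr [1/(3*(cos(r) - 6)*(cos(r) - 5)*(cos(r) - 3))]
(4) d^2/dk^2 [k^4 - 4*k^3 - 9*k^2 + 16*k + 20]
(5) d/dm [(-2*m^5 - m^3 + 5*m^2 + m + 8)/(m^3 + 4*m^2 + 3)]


(1) = 2*h + 2
(2) = -10
(3) = (-3*sin(r)^2 - 28*cos(r) + 66)*sin(r)/(3*(cos(r) - 6)^2*(cos(r) - 5)^2*(cos(r) - 3)^2)
(4) = 12*k^2 - 24*k - 18
(5) = (-4*m^7 - 24*m^6 - 39*m^4 - 2*m^3 - 37*m^2 - 34*m + 3)/(m^6 + 8*m^5 + 16*m^4 + 6*m^3 + 24*m^2 + 9)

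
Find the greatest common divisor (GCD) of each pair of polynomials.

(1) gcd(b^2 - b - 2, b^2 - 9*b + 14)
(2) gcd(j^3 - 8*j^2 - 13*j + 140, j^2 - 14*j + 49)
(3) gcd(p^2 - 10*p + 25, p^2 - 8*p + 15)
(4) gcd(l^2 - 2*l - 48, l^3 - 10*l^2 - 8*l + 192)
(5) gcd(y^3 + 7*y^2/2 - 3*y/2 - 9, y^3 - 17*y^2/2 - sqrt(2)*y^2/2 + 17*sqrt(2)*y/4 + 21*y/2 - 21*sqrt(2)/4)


(1) = gcd((b - 2)*(b + 1), (b - 7)*(b - 2)) = b - 2
(2) = gcd((j - 7)*(j - 5)*(j + 4), (j - 7)^2) = j - 7
(3) = gcd((p - 5)^2, (p - 5)*(p - 3)) = p - 5
(4) = l - 8
(5) = gcd((y - 3/2)*(y + 2)*(y + 3), (y - 7)*(y - 3/2)*(y - sqrt(2)/2)) = y - 3/2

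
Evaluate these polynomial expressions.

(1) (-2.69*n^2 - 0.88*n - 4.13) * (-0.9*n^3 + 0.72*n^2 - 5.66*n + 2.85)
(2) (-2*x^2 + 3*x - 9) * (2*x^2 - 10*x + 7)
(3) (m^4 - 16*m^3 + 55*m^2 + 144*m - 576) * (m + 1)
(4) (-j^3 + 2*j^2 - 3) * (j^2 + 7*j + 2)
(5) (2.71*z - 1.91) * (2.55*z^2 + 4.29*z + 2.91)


(1) = 2.421*n^5 - 1.1448*n^4 + 18.3088*n^3 - 5.6593*n^2 + 20.8678*n - 11.7705
(2) = -4*x^4 + 26*x^3 - 62*x^2 + 111*x - 63
(3) = m^5 - 15*m^4 + 39*m^3 + 199*m^2 - 432*m - 576
(4) = -j^5 - 5*j^4 + 12*j^3 + j^2 - 21*j - 6
(5) = 6.9105*z^3 + 6.7554*z^2 - 0.3078*z - 5.5581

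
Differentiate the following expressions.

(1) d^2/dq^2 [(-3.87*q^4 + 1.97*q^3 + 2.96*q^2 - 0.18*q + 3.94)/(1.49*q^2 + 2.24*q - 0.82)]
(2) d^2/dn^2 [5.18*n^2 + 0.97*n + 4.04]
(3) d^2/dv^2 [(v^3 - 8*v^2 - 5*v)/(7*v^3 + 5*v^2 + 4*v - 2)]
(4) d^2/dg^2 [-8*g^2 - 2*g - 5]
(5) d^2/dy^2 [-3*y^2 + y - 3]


(1) = (-17.183574*q^6 - 77.499072*q^5 - 88.138476*q^4 + 117.760064*q^3 + 21.2451*q^2 + 85.529088*q + 52.485832)/(3.307949*q^6 + 14.919072*q^5 + 16.967226*q^4 - 5.181568*q^3 - 9.337668*q^2 + 4.518528*q - 0.551368)
(2) = 10.3600000000000
(3) = 2*(-427*v^6 - 819*v^5 + 231*v^4 - 583*v^3 - 684*v^2 - 138*v - 72)/(343*v^9 + 735*v^8 + 1113*v^7 + 671*v^6 + 216*v^5 - 246*v^4 - 92*v^3 - 36*v^2 + 48*v - 8)
(4) = -16
(5) = -6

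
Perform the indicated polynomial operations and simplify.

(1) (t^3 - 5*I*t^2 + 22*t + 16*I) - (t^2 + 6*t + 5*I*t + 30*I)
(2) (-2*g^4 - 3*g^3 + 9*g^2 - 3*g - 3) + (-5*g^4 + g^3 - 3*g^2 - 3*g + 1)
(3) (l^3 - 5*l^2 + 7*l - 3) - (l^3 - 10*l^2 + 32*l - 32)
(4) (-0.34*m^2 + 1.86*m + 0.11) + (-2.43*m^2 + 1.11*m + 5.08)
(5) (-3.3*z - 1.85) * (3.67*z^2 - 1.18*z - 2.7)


(1) = t^3 - t^2 - 5*I*t^2 + 16*t - 5*I*t - 14*I
(2) = -7*g^4 - 2*g^3 + 6*g^2 - 6*g - 2
(3) = 5*l^2 - 25*l + 29
(4) = -2.77*m^2 + 2.97*m + 5.19
(5) = -12.111*z^3 - 2.8955*z^2 + 11.093*z + 4.995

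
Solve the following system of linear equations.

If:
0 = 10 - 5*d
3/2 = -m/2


Then:
d = 2
m = -3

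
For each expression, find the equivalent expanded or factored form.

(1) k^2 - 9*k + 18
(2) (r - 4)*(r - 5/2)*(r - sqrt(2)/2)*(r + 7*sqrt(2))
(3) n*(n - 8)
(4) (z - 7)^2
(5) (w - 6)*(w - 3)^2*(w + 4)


(1) = (k - 6)*(k - 3)
(2) = r^4 - 13*r^3/2 + 13*sqrt(2)*r^3/2 - 169*sqrt(2)*r^2/4 + 3*r^2 + 91*r/2 + 65*sqrt(2)*r - 70
(3) = n^2 - 8*n
(4) = z^2 - 14*z + 49
(5) = w^4 - 8*w^3 - 3*w^2 + 126*w - 216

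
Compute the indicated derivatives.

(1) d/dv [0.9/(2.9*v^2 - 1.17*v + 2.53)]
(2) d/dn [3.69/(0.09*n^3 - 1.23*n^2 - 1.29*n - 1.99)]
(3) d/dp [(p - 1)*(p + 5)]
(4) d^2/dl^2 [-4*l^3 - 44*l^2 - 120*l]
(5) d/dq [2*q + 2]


(1) = (1.053 - 5.22*v)/(2.9*v^2 - 1.17*v + 2.53)^2
(2) = (-0.9963*n^2 + 9.0774*n + 4.7601)/(-0.09*n^3 + 1.23*n^2 + 1.29*n + 1.99)^2
(3) = 2*p + 4
(4) = -24*l - 88
(5) = 2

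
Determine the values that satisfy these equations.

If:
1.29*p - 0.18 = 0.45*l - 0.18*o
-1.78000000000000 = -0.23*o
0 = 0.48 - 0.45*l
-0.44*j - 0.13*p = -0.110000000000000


Then:
j = 0.42
l = 1.07
o = 7.74
p = -0.57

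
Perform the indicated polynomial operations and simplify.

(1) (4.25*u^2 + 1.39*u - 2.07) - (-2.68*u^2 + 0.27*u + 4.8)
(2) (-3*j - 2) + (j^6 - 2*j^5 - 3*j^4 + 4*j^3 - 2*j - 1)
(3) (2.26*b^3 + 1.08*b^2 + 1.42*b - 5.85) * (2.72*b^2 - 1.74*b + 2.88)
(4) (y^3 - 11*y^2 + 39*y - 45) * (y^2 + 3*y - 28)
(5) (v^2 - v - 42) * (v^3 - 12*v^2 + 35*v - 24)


(1) = 6.93*u^2 + 1.12*u - 6.87
(2) = j^6 - 2*j^5 - 3*j^4 + 4*j^3 - 5*j - 3
(3) = 6.1472*b^5 - 0.9948*b^4 + 8.492*b^3 - 15.2724*b^2 + 14.2686*b - 16.848
(4) = y^5 - 8*y^4 - 22*y^3 + 380*y^2 - 1227*y + 1260
(5) = v^5 - 13*v^4 + 5*v^3 + 445*v^2 - 1446*v + 1008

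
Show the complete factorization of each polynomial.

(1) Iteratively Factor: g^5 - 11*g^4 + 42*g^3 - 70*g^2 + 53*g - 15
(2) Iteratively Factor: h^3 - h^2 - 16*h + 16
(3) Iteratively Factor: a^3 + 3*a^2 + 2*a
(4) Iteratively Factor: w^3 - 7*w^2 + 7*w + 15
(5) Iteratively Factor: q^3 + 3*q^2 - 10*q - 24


(1) = (g - 5)*(g^4 - 6*g^3 + 12*g^2 - 10*g + 3) = (g - 5)*(g - 1)*(g^3 - 5*g^2 + 7*g - 3) = (g - 5)*(g - 3)*(g - 1)*(g^2 - 2*g + 1) = (g - 5)*(g - 3)*(g - 1)^2*(g - 1)
(2) = (h - 4)*(h^2 + 3*h - 4) = (h - 4)*(h + 4)*(h - 1)
(3) = (a)*(a^2 + 3*a + 2) = a*(a + 1)*(a + 2)
(4) = (w + 1)*(w^2 - 8*w + 15) = (w - 5)*(w + 1)*(w - 3)
(5) = (q + 4)*(q^2 - q - 6) = (q - 3)*(q + 4)*(q + 2)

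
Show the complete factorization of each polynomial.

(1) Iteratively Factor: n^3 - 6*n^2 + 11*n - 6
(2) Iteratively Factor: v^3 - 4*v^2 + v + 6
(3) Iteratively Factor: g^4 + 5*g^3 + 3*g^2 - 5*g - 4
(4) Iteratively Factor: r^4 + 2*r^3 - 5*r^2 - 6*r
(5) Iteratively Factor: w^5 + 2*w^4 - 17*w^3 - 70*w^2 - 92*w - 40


(1) = (n - 1)*(n^2 - 5*n + 6) = (n - 2)*(n - 1)*(n - 3)
(2) = (v - 2)*(v^2 - 2*v - 3) = (v - 3)*(v - 2)*(v + 1)
(3) = (g + 4)*(g^3 + g^2 - g - 1) = (g - 1)*(g + 4)*(g^2 + 2*g + 1) = (g - 1)*(g + 1)*(g + 4)*(g + 1)
(4) = (r + 1)*(r^3 + r^2 - 6*r) = (r + 1)*(r + 3)*(r^2 - 2*r) = (r - 2)*(r + 1)*(r + 3)*(r)
(5) = (w + 2)*(w^4 - 17*w^2 - 36*w - 20) = (w + 1)*(w + 2)*(w^3 - w^2 - 16*w - 20) = (w - 5)*(w + 1)*(w + 2)*(w^2 + 4*w + 4) = (w - 5)*(w + 1)*(w + 2)^2*(w + 2)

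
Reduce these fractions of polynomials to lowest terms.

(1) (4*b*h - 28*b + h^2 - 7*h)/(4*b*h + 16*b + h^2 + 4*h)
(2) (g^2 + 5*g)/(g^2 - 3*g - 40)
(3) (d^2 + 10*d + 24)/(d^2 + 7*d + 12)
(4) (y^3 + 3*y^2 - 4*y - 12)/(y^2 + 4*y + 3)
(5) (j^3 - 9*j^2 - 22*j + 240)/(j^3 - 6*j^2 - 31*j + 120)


(1) = (h - 7)/(h + 4)
(2) = g/(g - 8)
(3) = (d + 6)/(d + 3)
(4) = (y^2 - 4)/(y + 1)
(5) = (j - 6)/(j - 3)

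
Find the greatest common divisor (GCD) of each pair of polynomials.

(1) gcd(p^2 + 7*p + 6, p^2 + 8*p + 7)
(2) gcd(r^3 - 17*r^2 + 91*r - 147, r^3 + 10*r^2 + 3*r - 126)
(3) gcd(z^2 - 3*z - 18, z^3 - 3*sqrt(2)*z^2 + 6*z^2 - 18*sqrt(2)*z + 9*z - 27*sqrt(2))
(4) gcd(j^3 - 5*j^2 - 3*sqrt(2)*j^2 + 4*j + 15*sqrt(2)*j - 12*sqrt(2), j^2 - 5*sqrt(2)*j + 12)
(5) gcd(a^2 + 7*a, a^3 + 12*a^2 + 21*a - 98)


(1) = p + 1
(2) = gcd((r - 7)^2*(r - 3), (r - 3)*(r + 6)*(r + 7)) = r - 3
(3) = gcd((z - 6)*(z + 3), (z + 3)^2*(z - 3*sqrt(2))) = z + 3
(4) = gcd((j - 4)*(j - 1)*(j - 3*sqrt(2)), (j - 3*sqrt(2))*(j - 2*sqrt(2))) = j - 3*sqrt(2)
(5) = a + 7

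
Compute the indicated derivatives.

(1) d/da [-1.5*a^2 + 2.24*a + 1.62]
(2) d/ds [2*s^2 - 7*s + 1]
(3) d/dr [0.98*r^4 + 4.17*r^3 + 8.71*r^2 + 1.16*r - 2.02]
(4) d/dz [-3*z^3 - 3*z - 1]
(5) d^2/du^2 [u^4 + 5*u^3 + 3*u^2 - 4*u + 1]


(1) = 2.24 - 3.0*a
(2) = 4*s - 7
(3) = 3.92*r^3 + 12.51*r^2 + 17.42*r + 1.16
(4) = -9*z^2 - 3
(5) = 12*u^2 + 30*u + 6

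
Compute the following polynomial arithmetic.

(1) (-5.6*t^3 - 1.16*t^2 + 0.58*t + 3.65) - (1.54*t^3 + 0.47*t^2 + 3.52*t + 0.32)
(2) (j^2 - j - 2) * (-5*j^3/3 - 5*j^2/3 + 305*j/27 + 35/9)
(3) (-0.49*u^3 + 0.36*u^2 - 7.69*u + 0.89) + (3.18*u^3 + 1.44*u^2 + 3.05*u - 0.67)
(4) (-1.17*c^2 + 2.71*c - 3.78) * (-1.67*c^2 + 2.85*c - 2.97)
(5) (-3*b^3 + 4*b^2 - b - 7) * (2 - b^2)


(1) = -7.14*t^3 - 1.63*t^2 - 2.94*t + 3.33
(2) = -5*j^5/3 + 440*j^3/27 - 110*j^2/27 - 715*j/27 - 70/9
(3) = 2.69*u^3 + 1.8*u^2 - 4.64*u + 0.22
(4) = 1.9539*c^4 - 7.8602*c^3 + 17.511*c^2 - 18.8217*c + 11.2266
(5) = 3*b^5 - 4*b^4 - 5*b^3 + 15*b^2 - 2*b - 14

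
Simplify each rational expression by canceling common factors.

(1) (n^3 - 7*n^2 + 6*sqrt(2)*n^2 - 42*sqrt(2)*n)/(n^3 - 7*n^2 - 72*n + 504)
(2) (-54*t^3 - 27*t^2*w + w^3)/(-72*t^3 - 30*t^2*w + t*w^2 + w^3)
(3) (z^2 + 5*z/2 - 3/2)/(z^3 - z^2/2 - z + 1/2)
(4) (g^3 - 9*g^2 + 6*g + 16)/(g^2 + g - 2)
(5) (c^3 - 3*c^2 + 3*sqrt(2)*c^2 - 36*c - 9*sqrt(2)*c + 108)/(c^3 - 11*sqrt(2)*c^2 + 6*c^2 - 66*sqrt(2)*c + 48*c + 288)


(1) = n/(n - 6*sqrt(2))
(2) = (3*t + w)/(4*t + w)
(3) = (z + 3)/(z^2 - 1)
(4) = (g^3 - 9*g^2 + 6*g + 16)/(g^2 + g - 2)
(5) = (c^2 + c*(-3 + 6*sqrt(2)) - 18*sqrt(2))/(c^2 + c*(6 - 8*sqrt(2)) - 48*sqrt(2))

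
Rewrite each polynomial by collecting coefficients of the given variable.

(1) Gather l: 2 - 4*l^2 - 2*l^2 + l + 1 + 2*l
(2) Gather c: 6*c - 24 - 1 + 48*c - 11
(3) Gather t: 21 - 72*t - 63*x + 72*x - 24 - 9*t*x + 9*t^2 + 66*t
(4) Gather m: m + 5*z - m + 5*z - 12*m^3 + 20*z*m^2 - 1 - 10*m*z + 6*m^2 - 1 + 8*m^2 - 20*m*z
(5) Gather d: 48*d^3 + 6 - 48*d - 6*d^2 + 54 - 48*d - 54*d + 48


(1) = -6*l^2 + 3*l + 3
(2) = 54*c - 36
(3) = 9*t^2 + t*(-9*x - 6) + 9*x - 3
(4) = -12*m^3 + m^2*(20*z + 14) - 30*m*z + 10*z - 2
(5) = 48*d^3 - 6*d^2 - 150*d + 108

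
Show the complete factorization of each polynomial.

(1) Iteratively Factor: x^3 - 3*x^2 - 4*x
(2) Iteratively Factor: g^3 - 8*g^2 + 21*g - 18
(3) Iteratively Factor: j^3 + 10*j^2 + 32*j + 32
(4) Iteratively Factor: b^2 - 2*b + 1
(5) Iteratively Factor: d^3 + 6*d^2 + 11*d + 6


(1) = (x + 1)*(x^2 - 4*x) = (x - 4)*(x + 1)*(x)
(2) = (g - 3)*(g^2 - 5*g + 6) = (g - 3)^2*(g - 2)
(3) = (j + 2)*(j^2 + 8*j + 16) = (j + 2)*(j + 4)*(j + 4)
(4) = (b - 1)*(b - 1)
(5) = (d + 3)*(d^2 + 3*d + 2) = (d + 2)*(d + 3)*(d + 1)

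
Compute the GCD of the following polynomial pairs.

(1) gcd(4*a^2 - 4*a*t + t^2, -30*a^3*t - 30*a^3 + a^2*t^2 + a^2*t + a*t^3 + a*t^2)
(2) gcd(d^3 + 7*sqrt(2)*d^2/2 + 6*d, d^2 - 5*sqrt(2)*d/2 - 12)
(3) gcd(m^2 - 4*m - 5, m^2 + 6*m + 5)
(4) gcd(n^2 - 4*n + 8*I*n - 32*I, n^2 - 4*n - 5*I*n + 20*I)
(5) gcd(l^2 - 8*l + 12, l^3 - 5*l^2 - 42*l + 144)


(1) = 1
(2) = gcd(d*(d + 3*sqrt(2)/2)*(d + 2*sqrt(2)), (d - 4*sqrt(2))*(d + 3*sqrt(2)/2)) = d + 3*sqrt(2)/2
(3) = gcd((m - 5)*(m + 1), (m + 1)*(m + 5)) = m + 1
(4) = gcd((n - 4)*(n + 8*I), (n - 4)*(n - 5*I)) = n - 4
(5) = gcd((l - 6)*(l - 2), (l - 8)*(l - 3)*(l + 6)) = 1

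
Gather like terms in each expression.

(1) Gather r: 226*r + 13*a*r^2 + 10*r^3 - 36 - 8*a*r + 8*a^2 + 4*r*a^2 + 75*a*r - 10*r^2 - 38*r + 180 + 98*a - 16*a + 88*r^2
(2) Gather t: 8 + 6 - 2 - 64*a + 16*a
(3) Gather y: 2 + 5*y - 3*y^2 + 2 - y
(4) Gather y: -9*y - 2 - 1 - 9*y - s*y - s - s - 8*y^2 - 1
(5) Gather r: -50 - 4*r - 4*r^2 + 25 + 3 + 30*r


(1) = 8*a^2 + 82*a + 10*r^3 + r^2*(13*a + 78) + r*(4*a^2 + 67*a + 188) + 144
(2) = 12 - 48*a
(3) = -3*y^2 + 4*y + 4
(4) = -2*s - 8*y^2 + y*(-s - 18) - 4
(5) = -4*r^2 + 26*r - 22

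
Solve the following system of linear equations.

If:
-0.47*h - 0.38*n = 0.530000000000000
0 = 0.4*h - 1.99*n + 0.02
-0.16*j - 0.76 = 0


Then:
h = -0.98
j = -4.75
n = -0.19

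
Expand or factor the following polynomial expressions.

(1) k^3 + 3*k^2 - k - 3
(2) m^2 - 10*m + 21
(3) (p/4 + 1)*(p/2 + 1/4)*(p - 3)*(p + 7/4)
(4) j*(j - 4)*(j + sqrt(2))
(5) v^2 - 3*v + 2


(1) = (k - 1)*(k + 1)*(k + 3)
(2) = (m - 7)*(m - 3)
(3) = p^4/8 + 13*p^3/32 - 71*p^2/64 - 209*p/64 - 21/16
(4) = j^3 - 4*j^2 + sqrt(2)*j^2 - 4*sqrt(2)*j
(5) = (v - 2)*(v - 1)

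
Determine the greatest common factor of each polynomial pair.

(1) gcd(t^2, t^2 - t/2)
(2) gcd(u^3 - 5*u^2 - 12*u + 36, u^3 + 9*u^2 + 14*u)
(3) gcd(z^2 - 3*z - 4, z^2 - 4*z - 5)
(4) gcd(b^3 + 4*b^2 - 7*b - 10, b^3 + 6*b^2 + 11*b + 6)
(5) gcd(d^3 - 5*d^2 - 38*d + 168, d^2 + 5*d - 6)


(1) = gcd(t^2, t*(t - 1/2)) = t
(2) = 1
(3) = z + 1
(4) = b + 1
(5) = d + 6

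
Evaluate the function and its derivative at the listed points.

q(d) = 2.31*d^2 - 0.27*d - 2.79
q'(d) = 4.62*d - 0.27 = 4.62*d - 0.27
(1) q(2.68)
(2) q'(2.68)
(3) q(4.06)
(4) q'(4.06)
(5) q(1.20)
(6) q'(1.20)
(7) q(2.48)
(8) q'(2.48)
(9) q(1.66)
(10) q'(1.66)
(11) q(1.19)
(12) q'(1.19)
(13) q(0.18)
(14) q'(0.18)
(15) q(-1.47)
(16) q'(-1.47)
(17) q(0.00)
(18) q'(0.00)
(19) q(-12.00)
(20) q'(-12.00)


(1) = 13.08
(2) = 12.11
(3) = 34.19
(4) = 18.49
(5) = 0.21
(6) = 5.27
(7) = 10.75
(8) = 11.19
(9) = 3.13
(10) = 7.40
(11) = 0.16
(12) = 5.23
(13) = -2.76
(14) = 0.56
(15) = 2.60
(16) = -7.06
(17) = -2.79
(18) = -0.27
(19) = 333.09
(20) = -55.71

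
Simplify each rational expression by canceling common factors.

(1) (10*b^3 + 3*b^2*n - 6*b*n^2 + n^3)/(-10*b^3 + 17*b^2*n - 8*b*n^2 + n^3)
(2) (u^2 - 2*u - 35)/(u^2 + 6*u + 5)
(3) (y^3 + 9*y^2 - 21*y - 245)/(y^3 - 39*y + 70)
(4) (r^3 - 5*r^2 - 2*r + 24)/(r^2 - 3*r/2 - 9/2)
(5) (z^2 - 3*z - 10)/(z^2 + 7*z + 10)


(1) = (-b - n)/(b - n)
(2) = (u - 7)/(u + 1)
(3) = (y + 7)/(y - 2)
(4) = (2*r^2 - 4*r - 16)/(2*r + 3)
(5) = (z - 5)/(z + 5)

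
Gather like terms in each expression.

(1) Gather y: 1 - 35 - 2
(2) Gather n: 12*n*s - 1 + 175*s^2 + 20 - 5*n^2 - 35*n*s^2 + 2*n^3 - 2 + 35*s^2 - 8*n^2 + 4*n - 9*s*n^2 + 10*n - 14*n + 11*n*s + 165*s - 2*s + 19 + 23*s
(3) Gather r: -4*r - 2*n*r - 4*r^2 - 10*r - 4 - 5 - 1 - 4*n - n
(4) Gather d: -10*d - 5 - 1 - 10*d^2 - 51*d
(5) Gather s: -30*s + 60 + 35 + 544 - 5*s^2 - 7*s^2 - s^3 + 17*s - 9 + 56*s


(1) = -36
(2) = 2*n^3 + n^2*(-9*s - 13) + n*(-35*s^2 + 23*s) + 210*s^2 + 186*s + 36
(3) = -5*n - 4*r^2 + r*(-2*n - 14) - 10
(4) = -10*d^2 - 61*d - 6
(5) = -s^3 - 12*s^2 + 43*s + 630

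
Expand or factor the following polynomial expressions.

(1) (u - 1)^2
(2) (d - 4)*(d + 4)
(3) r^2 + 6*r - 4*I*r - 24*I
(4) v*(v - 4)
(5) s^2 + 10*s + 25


(1) = u^2 - 2*u + 1
(2) = d^2 - 16
(3) = (r + 6)*(r - 4*I)
(4) = v^2 - 4*v
(5) = (s + 5)^2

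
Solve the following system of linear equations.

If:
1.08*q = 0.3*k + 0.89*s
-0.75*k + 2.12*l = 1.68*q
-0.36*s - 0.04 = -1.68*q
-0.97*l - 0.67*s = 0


Then:
k = 1.37
l = 0.40
q = -0.10
s = -0.59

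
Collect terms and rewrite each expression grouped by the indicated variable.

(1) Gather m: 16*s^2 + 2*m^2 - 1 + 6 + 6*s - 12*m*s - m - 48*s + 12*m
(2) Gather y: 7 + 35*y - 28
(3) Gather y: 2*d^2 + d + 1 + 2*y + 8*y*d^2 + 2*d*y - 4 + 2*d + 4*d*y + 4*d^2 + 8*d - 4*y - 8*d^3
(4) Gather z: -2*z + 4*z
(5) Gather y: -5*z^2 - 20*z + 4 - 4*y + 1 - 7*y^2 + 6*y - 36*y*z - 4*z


(1) = 2*m^2 + m*(11 - 12*s) + 16*s^2 - 42*s + 5
(2) = 35*y - 21
(3) = -8*d^3 + 6*d^2 + 11*d + y*(8*d^2 + 6*d - 2) - 3
(4) = 2*z
(5) = -7*y^2 + y*(2 - 36*z) - 5*z^2 - 24*z + 5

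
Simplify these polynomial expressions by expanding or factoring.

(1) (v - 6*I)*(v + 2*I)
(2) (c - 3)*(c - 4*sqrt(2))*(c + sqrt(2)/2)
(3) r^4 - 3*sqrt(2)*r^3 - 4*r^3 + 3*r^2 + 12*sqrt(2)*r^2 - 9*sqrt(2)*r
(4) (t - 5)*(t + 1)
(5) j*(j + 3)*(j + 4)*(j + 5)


(1) = v^2 - 4*I*v + 12
(2) = c^3 - 7*sqrt(2)*c^2/2 - 3*c^2 - 4*c + 21*sqrt(2)*c/2 + 12
(3) = r*(r - 3)*(r - 1)*(r - 3*sqrt(2))
(4) = t^2 - 4*t - 5
(5) = j^4 + 12*j^3 + 47*j^2 + 60*j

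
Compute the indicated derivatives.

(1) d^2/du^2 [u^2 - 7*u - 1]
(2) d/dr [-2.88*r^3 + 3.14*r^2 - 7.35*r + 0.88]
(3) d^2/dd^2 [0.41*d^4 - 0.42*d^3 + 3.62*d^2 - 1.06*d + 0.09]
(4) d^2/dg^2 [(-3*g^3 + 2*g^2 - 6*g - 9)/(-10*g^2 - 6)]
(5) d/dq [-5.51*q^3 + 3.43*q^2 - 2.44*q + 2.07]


(1) = 2
(2) = -8.64*r^2 + 6.28*r - 7.35
(3) = 4.92*d^2 - 2.52*d + 7.24
(4) = 3*(35*g^3 + 255*g^2 - 63*g - 51)/(125*g^6 + 225*g^4 + 135*g^2 + 27)
(5) = -16.53*q^2 + 6.86*q - 2.44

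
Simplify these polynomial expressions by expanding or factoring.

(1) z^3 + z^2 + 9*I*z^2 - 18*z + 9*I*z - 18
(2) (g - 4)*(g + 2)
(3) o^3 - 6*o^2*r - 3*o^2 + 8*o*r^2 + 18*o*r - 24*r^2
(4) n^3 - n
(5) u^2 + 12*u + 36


(1) = (z + 1)*(z + 3*I)*(z + 6*I)
(2) = g^2 - 2*g - 8
(3) = (o - 3)*(o - 4*r)*(o - 2*r)
(4) = n*(n - 1)*(n + 1)
(5) = (u + 6)^2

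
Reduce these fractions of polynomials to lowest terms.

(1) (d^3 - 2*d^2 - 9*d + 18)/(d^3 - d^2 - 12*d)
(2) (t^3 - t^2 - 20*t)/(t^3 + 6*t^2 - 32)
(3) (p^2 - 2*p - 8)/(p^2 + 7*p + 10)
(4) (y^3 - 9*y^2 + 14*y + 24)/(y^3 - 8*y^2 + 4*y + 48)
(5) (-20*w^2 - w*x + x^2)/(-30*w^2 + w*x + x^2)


(1) = (d^2 - 5*d + 6)/(d^2 - 4*d)
(2) = (t^2 - 5*t)/(t^2 + 2*t - 8)
(3) = (p - 4)/(p + 5)
(4) = (y + 1)/(y + 2)
(5) = (4*w + x)/(6*w + x)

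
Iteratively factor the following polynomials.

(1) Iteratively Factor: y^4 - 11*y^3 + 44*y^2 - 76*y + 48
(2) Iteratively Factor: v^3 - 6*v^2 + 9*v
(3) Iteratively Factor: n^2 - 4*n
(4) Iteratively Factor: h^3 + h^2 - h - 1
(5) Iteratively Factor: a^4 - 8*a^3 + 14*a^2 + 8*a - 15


(1) = (y - 2)*(y^3 - 9*y^2 + 26*y - 24) = (y - 3)*(y - 2)*(y^2 - 6*y + 8) = (y - 3)*(y - 2)^2*(y - 4)
(2) = (v - 3)*(v^2 - 3*v) = v*(v - 3)*(v - 3)
(3) = (n)*(n - 4)
(4) = (h - 1)*(h^2 + 2*h + 1) = (h - 1)*(h + 1)*(h + 1)
(5) = (a - 5)*(a^3 - 3*a^2 - a + 3) = (a - 5)*(a + 1)*(a^2 - 4*a + 3) = (a - 5)*(a - 3)*(a + 1)*(a - 1)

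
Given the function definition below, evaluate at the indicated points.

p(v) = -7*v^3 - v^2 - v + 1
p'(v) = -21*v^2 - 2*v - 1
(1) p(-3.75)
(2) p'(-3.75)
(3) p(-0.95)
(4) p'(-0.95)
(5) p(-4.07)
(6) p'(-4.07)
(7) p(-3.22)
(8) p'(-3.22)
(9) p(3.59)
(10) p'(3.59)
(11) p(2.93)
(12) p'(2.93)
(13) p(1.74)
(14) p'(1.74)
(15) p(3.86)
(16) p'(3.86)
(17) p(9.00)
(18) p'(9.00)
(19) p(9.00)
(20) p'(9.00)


(1) = 359.83
(2) = -288.81
(3) = 7.05
(4) = -18.05
(5) = 460.44
(6) = -340.72
(7) = 227.56
(8) = -212.30
(9) = -339.36
(10) = -278.83
(11) = -186.59
(12) = -187.14
(13) = -40.64
(14) = -68.06
(15) = -420.35
(16) = -321.61
(17) = -5192.00
(18) = -1720.00
(19) = -5192.00
(20) = -1720.00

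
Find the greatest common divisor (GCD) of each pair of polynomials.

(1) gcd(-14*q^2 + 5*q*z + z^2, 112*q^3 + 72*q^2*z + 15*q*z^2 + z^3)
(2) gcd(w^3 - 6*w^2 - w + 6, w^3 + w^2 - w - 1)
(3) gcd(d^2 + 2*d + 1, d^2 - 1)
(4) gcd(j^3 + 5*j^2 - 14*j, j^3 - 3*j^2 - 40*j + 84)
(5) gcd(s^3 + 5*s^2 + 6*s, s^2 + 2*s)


(1) = gcd((-2*q + z)*(7*q + z), (4*q + z)^2*(7*q + z)) = 7*q + z
(2) = gcd((w - 6)*(w - 1)*(w + 1), (w - 1)*(w + 1)^2) = w^2 - 1
(3) = gcd((d + 1)^2, (d - 1)*(d + 1)) = d + 1
(4) = j - 2
(5) = gcd(s*(s + 2)*(s + 3), s*(s + 2)) = s^2 + 2*s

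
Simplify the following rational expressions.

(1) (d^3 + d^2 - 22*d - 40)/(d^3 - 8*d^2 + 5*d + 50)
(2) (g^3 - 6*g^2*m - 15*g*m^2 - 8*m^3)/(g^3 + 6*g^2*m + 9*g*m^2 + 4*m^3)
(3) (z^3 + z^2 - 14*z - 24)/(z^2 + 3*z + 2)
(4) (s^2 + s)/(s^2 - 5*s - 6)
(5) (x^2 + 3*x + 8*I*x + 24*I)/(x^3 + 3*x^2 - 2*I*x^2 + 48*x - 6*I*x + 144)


(1) = (d + 4)/(d - 5)
(2) = (g - 8*m)/(g + 4*m)
(3) = (z^2 - z - 12)/(z + 1)
(4) = s/(s - 6)
(5) = (x + 8*I)/(x^2 - 2*I*x + 48)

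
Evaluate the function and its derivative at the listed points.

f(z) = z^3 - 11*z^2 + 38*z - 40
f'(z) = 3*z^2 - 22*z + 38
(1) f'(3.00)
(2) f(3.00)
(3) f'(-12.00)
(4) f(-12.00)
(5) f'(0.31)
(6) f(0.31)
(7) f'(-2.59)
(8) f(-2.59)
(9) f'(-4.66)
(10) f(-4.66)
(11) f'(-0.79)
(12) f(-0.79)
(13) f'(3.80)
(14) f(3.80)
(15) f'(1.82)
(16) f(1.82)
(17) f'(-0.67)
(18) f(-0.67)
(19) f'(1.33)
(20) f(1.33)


(1) = -1.00
(2) = 2.00
(3) = 734.00
(4) = -3808.00
(5) = 31.47
(6) = -29.25
(7) = 115.10
(8) = -229.58
(9) = 205.67
(10) = -557.15
(11) = 57.25
(12) = -77.38
(13) = -2.28
(14) = 0.43
(15) = 7.90
(16) = -1.25
(17) = 54.09
(18) = -70.70
(19) = 14.05
(20) = -6.57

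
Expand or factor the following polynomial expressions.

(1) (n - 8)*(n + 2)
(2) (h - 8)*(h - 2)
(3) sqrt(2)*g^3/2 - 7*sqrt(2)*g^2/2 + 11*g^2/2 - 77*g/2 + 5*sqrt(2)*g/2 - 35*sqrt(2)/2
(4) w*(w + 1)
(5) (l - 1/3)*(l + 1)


(1) = n^2 - 6*n - 16
(2) = h^2 - 10*h + 16
(3) = (g - 7)*(g + 5*sqrt(2))*(sqrt(2)*g/2 + 1/2)
(4) = w^2 + w
(5) = l^2 + 2*l/3 - 1/3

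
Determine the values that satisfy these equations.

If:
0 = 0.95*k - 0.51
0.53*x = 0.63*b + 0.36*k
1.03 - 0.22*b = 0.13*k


Then:
b = 4.36
k = 0.54
x = 5.55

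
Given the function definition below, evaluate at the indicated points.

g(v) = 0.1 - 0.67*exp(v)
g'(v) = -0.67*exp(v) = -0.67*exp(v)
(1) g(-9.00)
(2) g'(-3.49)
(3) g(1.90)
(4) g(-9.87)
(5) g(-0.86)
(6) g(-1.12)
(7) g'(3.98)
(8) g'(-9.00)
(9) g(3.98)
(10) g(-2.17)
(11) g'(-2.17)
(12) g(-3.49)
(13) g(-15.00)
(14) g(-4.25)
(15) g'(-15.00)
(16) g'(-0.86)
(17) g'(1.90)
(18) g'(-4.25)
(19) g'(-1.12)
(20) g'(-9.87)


(1) = 0.10
(2) = -0.02
(3) = -4.38
(4) = 0.10
(5) = -0.18
(6) = -0.12
(7) = -35.86
(8) = -0.00
(9) = -35.76
(10) = 0.02
(11) = -0.08
(12) = 0.08
(13) = 0.10
(14) = 0.09
(15) = -0.00
(16) = -0.28
(17) = -4.48
(18) = -0.01
(19) = -0.22
(20) = -0.00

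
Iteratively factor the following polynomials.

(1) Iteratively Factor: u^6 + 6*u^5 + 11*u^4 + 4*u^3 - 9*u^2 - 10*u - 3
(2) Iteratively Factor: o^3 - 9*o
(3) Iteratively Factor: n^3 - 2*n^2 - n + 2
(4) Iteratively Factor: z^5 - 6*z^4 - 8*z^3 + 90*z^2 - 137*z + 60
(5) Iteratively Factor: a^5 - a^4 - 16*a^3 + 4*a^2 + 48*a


(1) = (u + 1)*(u^5 + 5*u^4 + 6*u^3 - 2*u^2 - 7*u - 3) = (u - 1)*(u + 1)*(u^4 + 6*u^3 + 12*u^2 + 10*u + 3) = (u - 1)*(u + 1)^2*(u^3 + 5*u^2 + 7*u + 3) = (u - 1)*(u + 1)^3*(u^2 + 4*u + 3) = (u - 1)*(u + 1)^3*(u + 3)*(u + 1)
(2) = (o)*(o^2 - 9) = o*(o - 3)*(o + 3)
(3) = (n + 1)*(n^2 - 3*n + 2) = (n - 2)*(n + 1)*(n - 1)
(4) = (z + 4)*(z^4 - 10*z^3 + 32*z^2 - 38*z + 15) = (z - 5)*(z + 4)*(z^3 - 5*z^2 + 7*z - 3) = (z - 5)*(z - 1)*(z + 4)*(z^2 - 4*z + 3) = (z - 5)*(z - 1)^2*(z + 4)*(z - 3)
(5) = (a - 4)*(a^4 + 3*a^3 - 4*a^2 - 12*a) = a*(a - 4)*(a^3 + 3*a^2 - 4*a - 12) = a*(a - 4)*(a - 2)*(a^2 + 5*a + 6) = a*(a - 4)*(a - 2)*(a + 2)*(a + 3)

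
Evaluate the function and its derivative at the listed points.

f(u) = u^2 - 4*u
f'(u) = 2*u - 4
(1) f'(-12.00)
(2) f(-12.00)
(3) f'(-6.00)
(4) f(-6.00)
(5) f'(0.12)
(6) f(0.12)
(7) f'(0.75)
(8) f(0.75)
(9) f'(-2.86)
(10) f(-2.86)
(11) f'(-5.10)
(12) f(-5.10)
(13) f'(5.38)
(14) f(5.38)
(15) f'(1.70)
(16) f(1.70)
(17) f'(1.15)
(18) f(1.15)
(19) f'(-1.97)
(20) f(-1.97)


(1) = -28.00
(2) = 192.00
(3) = -16.00
(4) = 60.00
(5) = -3.76
(6) = -0.47
(7) = -2.50
(8) = -2.44
(9) = -9.72
(10) = 19.62
(11) = -14.20
(12) = 46.41
(13) = 6.76
(14) = 7.42
(15) = -0.60
(16) = -3.91
(17) = -1.70
(18) = -3.28
(19) = -7.94
(20) = 11.76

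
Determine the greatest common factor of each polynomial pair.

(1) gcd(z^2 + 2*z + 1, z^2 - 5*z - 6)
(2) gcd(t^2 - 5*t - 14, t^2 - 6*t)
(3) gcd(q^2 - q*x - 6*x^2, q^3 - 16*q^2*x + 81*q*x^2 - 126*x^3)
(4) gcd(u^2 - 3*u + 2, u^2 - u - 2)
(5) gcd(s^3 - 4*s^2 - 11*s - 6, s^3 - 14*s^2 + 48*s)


(1) = gcd((z + 1)^2, (z - 6)*(z + 1)) = z + 1
(2) = gcd((t - 7)*(t + 2), t*(t - 6)) = 1
(3) = gcd((q - 3*x)*(q + 2*x), (q - 7*x)*(q - 6*x)*(q - 3*x)) = -q + 3*x
(4) = gcd((u - 2)*(u - 1), (u - 2)*(u + 1)) = u - 2
(5) = s - 6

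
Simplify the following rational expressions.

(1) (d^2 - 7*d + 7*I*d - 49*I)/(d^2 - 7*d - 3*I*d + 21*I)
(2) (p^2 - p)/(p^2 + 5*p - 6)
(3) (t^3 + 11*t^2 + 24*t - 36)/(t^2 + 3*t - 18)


(1) = (d + 7*I)/(d - 3*I)
(2) = p/(p + 6)
(3) = (t^2 + 5*t - 6)/(t - 3)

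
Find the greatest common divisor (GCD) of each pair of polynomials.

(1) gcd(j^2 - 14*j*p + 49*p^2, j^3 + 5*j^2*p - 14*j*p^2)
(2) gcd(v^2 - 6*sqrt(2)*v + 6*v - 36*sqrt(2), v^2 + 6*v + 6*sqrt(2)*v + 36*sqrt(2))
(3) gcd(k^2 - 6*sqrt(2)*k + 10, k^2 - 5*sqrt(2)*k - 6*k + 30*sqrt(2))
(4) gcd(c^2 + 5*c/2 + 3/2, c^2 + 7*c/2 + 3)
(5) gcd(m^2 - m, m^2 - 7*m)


(1) = gcd((j - 7*p)^2, j*(j - 2*p)*(j + 7*p)) = 1
(2) = gcd((v + 6)*(v - 6*sqrt(2)), (v + 6)*(v + 6*sqrt(2))) = v + 6
(3) = gcd((k - 5*sqrt(2))*(k - sqrt(2)), (k - 6)*(k - 5*sqrt(2))) = k - 5*sqrt(2)
(4) = c + 3/2
(5) = m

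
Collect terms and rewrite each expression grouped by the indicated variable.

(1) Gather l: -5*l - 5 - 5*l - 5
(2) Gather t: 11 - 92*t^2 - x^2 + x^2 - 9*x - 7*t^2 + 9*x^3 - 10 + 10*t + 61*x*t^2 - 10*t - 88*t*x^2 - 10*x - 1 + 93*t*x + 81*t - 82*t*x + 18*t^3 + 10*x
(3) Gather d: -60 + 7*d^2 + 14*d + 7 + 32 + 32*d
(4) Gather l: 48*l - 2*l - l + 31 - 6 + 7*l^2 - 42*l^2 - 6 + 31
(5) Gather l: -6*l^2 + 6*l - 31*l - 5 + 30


(1) = -10*l - 10
(2) = 18*t^3 + t^2*(61*x - 99) + t*(-88*x^2 + 11*x + 81) + 9*x^3 - 9*x
(3) = 7*d^2 + 46*d - 21
(4) = -35*l^2 + 45*l + 50
(5) = -6*l^2 - 25*l + 25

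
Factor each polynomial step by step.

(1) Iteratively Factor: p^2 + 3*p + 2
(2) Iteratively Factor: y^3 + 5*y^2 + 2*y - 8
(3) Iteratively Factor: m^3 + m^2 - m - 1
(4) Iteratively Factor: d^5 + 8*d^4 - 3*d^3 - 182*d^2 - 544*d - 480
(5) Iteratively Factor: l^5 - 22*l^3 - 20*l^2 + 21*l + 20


(1) = (p + 1)*(p + 2)
(2) = (y + 2)*(y^2 + 3*y - 4) = (y - 1)*(y + 2)*(y + 4)
(3) = (m - 1)*(m^2 + 2*m + 1) = (m - 1)*(m + 1)*(m + 1)
(4) = (d + 3)*(d^4 + 5*d^3 - 18*d^2 - 128*d - 160) = (d - 5)*(d + 3)*(d^3 + 10*d^2 + 32*d + 32) = (d - 5)*(d + 2)*(d + 3)*(d^2 + 8*d + 16) = (d - 5)*(d + 2)*(d + 3)*(d + 4)*(d + 4)
(5) = (l + 1)*(l^4 - l^3 - 21*l^2 + l + 20) = (l + 1)^2*(l^3 - 2*l^2 - 19*l + 20) = (l + 1)^2*(l + 4)*(l^2 - 6*l + 5) = (l - 5)*(l + 1)^2*(l + 4)*(l - 1)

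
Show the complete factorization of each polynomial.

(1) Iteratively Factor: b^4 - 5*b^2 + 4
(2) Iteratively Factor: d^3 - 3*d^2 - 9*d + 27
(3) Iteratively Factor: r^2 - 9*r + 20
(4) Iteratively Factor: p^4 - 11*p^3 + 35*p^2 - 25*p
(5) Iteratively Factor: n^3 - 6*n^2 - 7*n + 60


(1) = (b - 2)*(b^3 + 2*b^2 - b - 2) = (b - 2)*(b + 2)*(b^2 - 1) = (b - 2)*(b - 1)*(b + 2)*(b + 1)
(2) = (d + 3)*(d^2 - 6*d + 9) = (d - 3)*(d + 3)*(d - 3)
(3) = (r - 4)*(r - 5)
(4) = (p)*(p^3 - 11*p^2 + 35*p - 25) = p*(p - 5)*(p^2 - 6*p + 5) = p*(p - 5)*(p - 1)*(p - 5)
(5) = (n + 3)*(n^2 - 9*n + 20) = (n - 5)*(n + 3)*(n - 4)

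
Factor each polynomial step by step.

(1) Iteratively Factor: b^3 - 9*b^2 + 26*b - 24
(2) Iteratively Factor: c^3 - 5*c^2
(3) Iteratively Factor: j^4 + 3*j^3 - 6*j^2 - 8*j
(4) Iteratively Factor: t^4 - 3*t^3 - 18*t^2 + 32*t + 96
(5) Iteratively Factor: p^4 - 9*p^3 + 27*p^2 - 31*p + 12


(1) = (b - 3)*(b^2 - 6*b + 8) = (b - 3)*(b - 2)*(b - 4)
(2) = (c)*(c^2 - 5*c) = c*(c - 5)*(c)
(3) = (j + 1)*(j^3 + 2*j^2 - 8*j) = (j - 2)*(j + 1)*(j^2 + 4*j) = j*(j - 2)*(j + 1)*(j + 4)
(4) = (t - 4)*(t^3 + t^2 - 14*t - 24) = (t - 4)^2*(t^2 + 5*t + 6) = (t - 4)^2*(t + 3)*(t + 2)
(5) = (p - 1)*(p^3 - 8*p^2 + 19*p - 12) = (p - 3)*(p - 1)*(p^2 - 5*p + 4) = (p - 3)*(p - 1)^2*(p - 4)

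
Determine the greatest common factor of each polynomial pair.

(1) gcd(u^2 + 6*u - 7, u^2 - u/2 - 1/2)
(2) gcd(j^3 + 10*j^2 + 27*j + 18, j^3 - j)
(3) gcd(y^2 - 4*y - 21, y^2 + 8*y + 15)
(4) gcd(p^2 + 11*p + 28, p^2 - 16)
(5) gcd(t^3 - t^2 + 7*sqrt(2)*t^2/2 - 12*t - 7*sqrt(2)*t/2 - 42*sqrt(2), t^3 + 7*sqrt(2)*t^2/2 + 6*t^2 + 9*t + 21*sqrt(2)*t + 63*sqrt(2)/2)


(1) = u - 1
(2) = gcd((j + 1)*(j + 3)*(j + 6), j*(j - 1)*(j + 1)) = j + 1
(3) = y + 3
(4) = p + 4
(5) = t^2 + t*(3 + 7*sqrt(2)/2) + 21*sqrt(2)/2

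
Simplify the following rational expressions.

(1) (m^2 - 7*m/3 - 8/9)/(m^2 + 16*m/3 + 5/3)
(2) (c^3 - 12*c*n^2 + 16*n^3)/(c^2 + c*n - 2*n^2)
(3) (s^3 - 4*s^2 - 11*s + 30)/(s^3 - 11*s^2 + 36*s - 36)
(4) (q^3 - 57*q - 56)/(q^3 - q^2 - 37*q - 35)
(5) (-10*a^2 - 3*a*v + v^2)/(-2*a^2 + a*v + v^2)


(1) = (3*m - 8)/(3*m + 15)
(2) = (c^3 - 12*c*n^2 + 16*n^3)/(c^2 + c*n - 2*n^2)
(3) = (s^2 - 2*s - 15)/(s^2 - 9*s + 18)
(4) = (q^2 - q - 56)/(q^2 - 2*q - 35)
(5) = (-5*a + v)/(-a + v)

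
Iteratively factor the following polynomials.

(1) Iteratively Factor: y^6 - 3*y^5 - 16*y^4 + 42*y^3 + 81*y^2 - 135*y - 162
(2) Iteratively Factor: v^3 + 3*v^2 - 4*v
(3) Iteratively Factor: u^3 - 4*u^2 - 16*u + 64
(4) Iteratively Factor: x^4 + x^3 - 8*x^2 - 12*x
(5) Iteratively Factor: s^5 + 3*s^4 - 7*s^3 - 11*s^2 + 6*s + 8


(1) = (y + 1)*(y^5 - 4*y^4 - 12*y^3 + 54*y^2 + 27*y - 162) = (y + 1)*(y + 2)*(y^4 - 6*y^3 + 54*y - 81) = (y + 1)*(y + 2)*(y + 3)*(y^3 - 9*y^2 + 27*y - 27) = (y - 3)*(y + 1)*(y + 2)*(y + 3)*(y^2 - 6*y + 9) = (y - 3)^2*(y + 1)*(y + 2)*(y + 3)*(y - 3)
(2) = (v)*(v^2 + 3*v - 4) = v*(v + 4)*(v - 1)
(3) = (u - 4)*(u^2 - 16) = (u - 4)^2*(u + 4)
(4) = (x - 3)*(x^3 + 4*x^2 + 4*x) = (x - 3)*(x + 2)*(x^2 + 2*x) = x*(x - 3)*(x + 2)*(x + 2)
(5) = (s + 1)*(s^4 + 2*s^3 - 9*s^2 - 2*s + 8) = (s - 2)*(s + 1)*(s^3 + 4*s^2 - s - 4) = (s - 2)*(s - 1)*(s + 1)*(s^2 + 5*s + 4) = (s - 2)*(s - 1)*(s + 1)^2*(s + 4)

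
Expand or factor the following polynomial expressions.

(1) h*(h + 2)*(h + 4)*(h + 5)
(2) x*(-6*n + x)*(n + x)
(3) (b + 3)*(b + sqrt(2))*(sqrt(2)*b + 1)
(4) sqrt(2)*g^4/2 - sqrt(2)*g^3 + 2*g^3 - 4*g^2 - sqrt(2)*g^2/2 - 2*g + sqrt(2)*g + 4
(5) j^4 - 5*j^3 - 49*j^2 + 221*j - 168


(1) = h^4 + 11*h^3 + 38*h^2 + 40*h
(2) = -6*n^2*x - 5*n*x^2 + x^3
(3) = sqrt(2)*b^3 + 3*b^2 + 3*sqrt(2)*b^2 + sqrt(2)*b + 9*b + 3*sqrt(2)
(4) = (g/2 + sqrt(2))*(g - 2)*(g - 1)*(sqrt(2)*g + sqrt(2))
(5) = (j - 8)*(j - 3)*(j - 1)*(j + 7)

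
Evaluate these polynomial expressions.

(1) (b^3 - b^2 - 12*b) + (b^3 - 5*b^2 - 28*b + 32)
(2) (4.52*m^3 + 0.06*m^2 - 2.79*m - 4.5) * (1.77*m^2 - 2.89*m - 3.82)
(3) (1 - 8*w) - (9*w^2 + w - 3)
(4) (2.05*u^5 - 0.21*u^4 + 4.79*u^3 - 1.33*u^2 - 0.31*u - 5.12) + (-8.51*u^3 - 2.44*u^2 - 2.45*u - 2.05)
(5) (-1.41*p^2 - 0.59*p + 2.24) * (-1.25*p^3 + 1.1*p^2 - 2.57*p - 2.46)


(1) = 2*b^3 - 6*b^2 - 40*b + 32
(2) = 8.0004*m^5 - 12.9566*m^4 - 22.3781*m^3 - 0.1311*m^2 + 23.6628*m + 17.19
(3) = -9*w^2 - 9*w + 4
(4) = 2.05*u^5 - 0.21*u^4 - 3.72*u^3 - 3.77*u^2 - 2.76*u - 7.17
(5) = 1.7625*p^5 - 0.8135*p^4 + 0.1747*p^3 + 7.4489*p^2 - 4.3054*p - 5.5104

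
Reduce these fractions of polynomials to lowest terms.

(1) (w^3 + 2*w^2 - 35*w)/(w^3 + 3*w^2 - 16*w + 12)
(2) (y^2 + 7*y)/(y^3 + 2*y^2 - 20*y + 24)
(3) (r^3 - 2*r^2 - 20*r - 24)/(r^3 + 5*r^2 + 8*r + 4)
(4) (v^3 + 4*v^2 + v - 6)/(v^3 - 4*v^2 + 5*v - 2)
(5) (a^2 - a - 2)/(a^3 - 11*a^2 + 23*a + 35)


(1) = (w^3 + 2*w^2 - 35*w)/(w^3 + 3*w^2 - 16*w + 12)
(2) = (y^2 + 7*y)/(y^3 + 2*y^2 - 20*y + 24)
(3) = (r - 6)/(r + 1)
(4) = (v^2 + 5*v + 6)/(v^2 - 3*v + 2)
(5) = (a - 2)/(a^2 - 12*a + 35)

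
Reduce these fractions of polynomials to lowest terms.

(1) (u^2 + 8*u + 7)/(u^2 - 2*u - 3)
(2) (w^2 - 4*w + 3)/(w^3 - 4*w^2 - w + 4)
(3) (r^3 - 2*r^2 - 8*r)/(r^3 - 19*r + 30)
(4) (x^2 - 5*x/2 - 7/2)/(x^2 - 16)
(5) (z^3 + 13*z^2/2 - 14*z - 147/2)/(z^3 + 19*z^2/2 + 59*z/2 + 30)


(1) = (u + 7)/(u - 3)
(2) = (w - 3)/(w^2 - 3*w - 4)
(3) = (r^3 - 2*r^2 - 8*r)/(r^3 - 19*r + 30)
(4) = (2*x^2 - 5*x - 7)/(2*x^2 - 32)
(5) = (2*z^2 + 7*z - 49)/(2*z^2 + 13*z + 20)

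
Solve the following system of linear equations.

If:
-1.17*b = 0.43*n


Then:
b = -0.367521367521368*n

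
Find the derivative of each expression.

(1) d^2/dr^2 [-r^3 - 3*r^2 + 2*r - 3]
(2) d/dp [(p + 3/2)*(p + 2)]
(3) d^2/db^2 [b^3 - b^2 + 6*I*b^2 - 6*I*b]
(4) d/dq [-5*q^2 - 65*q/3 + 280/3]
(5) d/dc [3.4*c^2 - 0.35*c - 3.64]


(1) = -6*r - 6
(2) = 2*p + 7/2
(3) = 6*b - 2 + 12*I
(4) = -10*q - 65/3
(5) = 6.8*c - 0.35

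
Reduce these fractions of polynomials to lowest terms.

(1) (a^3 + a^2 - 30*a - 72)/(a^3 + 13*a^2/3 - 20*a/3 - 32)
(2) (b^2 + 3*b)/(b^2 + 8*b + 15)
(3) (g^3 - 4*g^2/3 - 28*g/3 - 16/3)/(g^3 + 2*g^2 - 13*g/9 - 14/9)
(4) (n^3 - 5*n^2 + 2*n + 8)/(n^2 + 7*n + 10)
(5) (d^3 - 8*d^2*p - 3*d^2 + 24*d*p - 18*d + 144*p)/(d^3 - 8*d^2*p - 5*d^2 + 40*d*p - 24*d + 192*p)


(1) = (3*a - 18)/(3*a - 8)
(2) = b/(b + 5)
(3) = (3*g^2 - 6*g - 24)/(3*g^2 + 4*g - 7)
(4) = (n^3 - 5*n^2 + 2*n + 8)/(n^2 + 7*n + 10)
(5) = (d - 6)/(d - 8)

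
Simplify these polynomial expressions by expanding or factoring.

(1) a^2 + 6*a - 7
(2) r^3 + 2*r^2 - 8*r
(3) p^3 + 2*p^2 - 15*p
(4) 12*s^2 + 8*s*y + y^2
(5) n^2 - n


(1) = (a - 1)*(a + 7)
(2) = r*(r - 2)*(r + 4)
(3) = p*(p - 3)*(p + 5)
(4) = (2*s + y)*(6*s + y)
(5) = n*(n - 1)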